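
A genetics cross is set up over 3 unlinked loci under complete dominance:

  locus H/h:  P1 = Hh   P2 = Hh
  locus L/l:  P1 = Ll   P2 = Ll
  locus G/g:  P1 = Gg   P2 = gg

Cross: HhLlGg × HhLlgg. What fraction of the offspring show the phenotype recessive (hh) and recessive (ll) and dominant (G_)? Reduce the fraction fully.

P(hh ll G_) = 1/32

HhLlGg gametes: HLG×1, HLg×1, HlG×1, Hlg×1, hLG×1, hLg×1, hlG×1, hlg×1
HhLlgg gametes: HLg×2, Hlg×2, hLg×2, hlg×2
HhLlGg×HhLlgg grid (8·8=64): HHLLGg=2 HHLLgg=2 HHLlGg=4 HHLlgg=4 HHllGg=2 HHllgg=2 HhLLGg=4 HhLLgg=4 HhLlGg=8 HhLlgg=8 HhllGg=4 Hhllgg=4 hhLLGg=2 hhLLgg=2 hhLlGg=4 hhLlgg=4 hhllGg=2 hhllgg=2
hh ll G_ hits 2/64; gcd=2; 2÷2/64÷2 = 1/32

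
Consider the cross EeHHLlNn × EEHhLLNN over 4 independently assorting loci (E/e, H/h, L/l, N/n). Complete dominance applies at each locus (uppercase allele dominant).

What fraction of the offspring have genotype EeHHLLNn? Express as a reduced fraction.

EeHHLlNn gametes: EHLN×2, EHLn×2, EHlN×2, EHln×2, eHLN×2, eHLn×2, eHlN×2, eHln×2
EEHhLLNN gametes: EHLN×8, EhLN×8
EeHHLlNn×EEHhLLNN grid (16·16=256): EEHHLLNN=16 EEHHLLNn=16 EEHHLlNN=16 EEHHLlNn=16 EEHhLLNN=16 EEHhLLNn=16 EEHhLlNN=16 EEHhLlNn=16 EeHHLLNN=16 EeHHLLNn=16 EeHHLlNN=16 EeHHLlNn=16 EeHhLLNN=16 EeHhLLNn=16 EeHhLlNN=16 EeHhLlNn=16
EeHHLLNn hits 16/256; gcd=16; 16÷16/256÷16 = 1/16

P(EeHHLLNn) = 1/16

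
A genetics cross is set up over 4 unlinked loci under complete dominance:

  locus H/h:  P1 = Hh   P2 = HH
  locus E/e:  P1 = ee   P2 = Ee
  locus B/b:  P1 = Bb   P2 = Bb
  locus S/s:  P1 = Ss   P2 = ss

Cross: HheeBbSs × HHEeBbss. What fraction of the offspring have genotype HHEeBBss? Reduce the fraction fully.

HheeBbSs gametes: HeBS×2, HeBs×2, HebS×2, Hebs×2, heBS×2, heBs×2, hebS×2, hebs×2
HHEeBbss gametes: HEBs×4, HEbs×4, HeBs×4, Hebs×4
HheeBbSs×HHEeBbss grid (16·16=256): HHEeBBSs=8 HHEeBBss=8 HHEeBbSs=16 HHEeBbss=16 HHEebbSs=8 HHEebbss=8 HHeeBBSs=8 HHeeBBss=8 HHeeBbSs=16 HHeeBbss=16 HHeebbSs=8 HHeebbss=8 HhEeBBSs=8 HhEeBBss=8 HhEeBbSs=16 HhEeBbss=16 HhEebbSs=8 HhEebbss=8 HheeBBSs=8 HheeBBss=8 HheeBbSs=16 HheeBbss=16 HheebbSs=8 Hheebbss=8
HHEeBBss hits 8/256; gcd=8; 8÷8/256÷8 = 1/32

P(HHEeBBss) = 1/32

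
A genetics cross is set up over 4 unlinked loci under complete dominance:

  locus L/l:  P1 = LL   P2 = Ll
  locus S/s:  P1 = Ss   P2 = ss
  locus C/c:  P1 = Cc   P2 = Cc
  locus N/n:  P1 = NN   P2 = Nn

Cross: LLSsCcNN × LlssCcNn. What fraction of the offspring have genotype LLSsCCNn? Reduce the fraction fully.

P(LLSsCCNn) = 1/32

LLSsCcNN gametes: LSCN×4, LScN×4, LsCN×4, LscN×4
LlssCcNn gametes: LsCN×2, LsCn×2, LscN×2, Lscn×2, lsCN×2, lsCn×2, lscN×2, lscn×2
LLSsCcNN×LlssCcNn grid (16·16=256): LLSsCCNN=8 LLSsCCNn=8 LLSsCcNN=16 LLSsCcNn=16 LLSsccNN=8 LLSsccNn=8 LLssCCNN=8 LLssCCNn=8 LLssCcNN=16 LLssCcNn=16 LLssccNN=8 LLssccNn=8 LlSsCCNN=8 LlSsCCNn=8 LlSsCcNN=16 LlSsCcNn=16 LlSsccNN=8 LlSsccNn=8 LlssCCNN=8 LlssCCNn=8 LlssCcNN=16 LlssCcNn=16 LlssccNN=8 LlssccNn=8
LLSsCCNn hits 8/256; gcd=8; 8÷8/256÷8 = 1/32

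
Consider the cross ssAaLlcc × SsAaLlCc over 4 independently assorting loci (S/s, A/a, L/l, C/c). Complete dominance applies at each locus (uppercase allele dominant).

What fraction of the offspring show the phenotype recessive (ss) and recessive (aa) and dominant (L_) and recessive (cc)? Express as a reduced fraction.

ssAaLlcc gametes: sALc×4, sAlc×4, saLc×4, salc×4
SsAaLlCc gametes: SALC×1, SALc×1, SAlC×1, SAlc×1, SaLC×1, SaLc×1, SalC×1, Salc×1, sALC×1, sALc×1, sAlC×1, sAlc×1, saLC×1, saLc×1, salC×1, salc×1
ssAaLlcc×SsAaLlCc grid (16·16=256): SsAALLCc=4 SsAALLcc=4 SsAALlCc=8 SsAALlcc=8 SsAAllCc=4 SsAAllcc=4 SsAaLLCc=8 SsAaLLcc=8 SsAaLlCc=16 SsAaLlcc=16 SsAallCc=8 SsAallcc=8 SsaaLLCc=4 SsaaLLcc=4 SsaaLlCc=8 SsaaLlcc=8 SsaallCc=4 Ssaallcc=4 ssAALLCc=4 ssAALLcc=4 ssAALlCc=8 ssAALlcc=8 ssAAllCc=4 ssAAllcc=4 ssAaLLCc=8 ssAaLLcc=8 ssAaLlCc=16 ssAaLlcc=16 ssAallCc=8 ssAallcc=8 ssaaLLCc=4 ssaaLLcc=4 ssaaLlCc=8 ssaaLlcc=8 ssaallCc=4 ssaallcc=4
ss aa L_ cc hits 12/256; gcd=4; 12÷4/256÷4 = 3/64

P(ss aa L_ cc) = 3/64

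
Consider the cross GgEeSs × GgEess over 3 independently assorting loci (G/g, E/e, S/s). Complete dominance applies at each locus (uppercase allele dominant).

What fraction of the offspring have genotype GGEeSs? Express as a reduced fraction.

GgEeSs gametes: GES×1, GEs×1, GeS×1, Ges×1, gES×1, gEs×1, geS×1, ges×1
GgEess gametes: GEs×2, Ges×2, gEs×2, ges×2
GgEeSs×GgEess grid (8·8=64): GGEESs=2 GGEEss=2 GGEeSs=4 GGEess=4 GGeeSs=2 GGeess=2 GgEESs=4 GgEEss=4 GgEeSs=8 GgEess=8 GgeeSs=4 Ggeess=4 ggEESs=2 ggEEss=2 ggEeSs=4 ggEess=4 ggeeSs=2 ggeess=2
GGEeSs hits 4/64; gcd=4; 4÷4/64÷4 = 1/16

P(GGEeSs) = 1/16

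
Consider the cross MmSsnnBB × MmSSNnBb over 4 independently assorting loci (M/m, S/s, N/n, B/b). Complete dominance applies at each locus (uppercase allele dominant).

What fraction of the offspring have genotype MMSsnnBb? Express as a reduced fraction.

P(MMSsnnBb) = 1/32

MmSsnnBB gametes: MSnB×4, MsnB×4, mSnB×4, msnB×4
MmSSNnBb gametes: MSNB×2, MSNb×2, MSnB×2, MSnb×2, mSNB×2, mSNb×2, mSnB×2, mSnb×2
MmSsnnBB×MmSSNnBb grid (16·16=256): MMSSNnBB=8 MMSSNnBb=8 MMSSnnBB=8 MMSSnnBb=8 MMSsNnBB=8 MMSsNnBb=8 MMSsnnBB=8 MMSsnnBb=8 MmSSNnBB=16 MmSSNnBb=16 MmSSnnBB=16 MmSSnnBb=16 MmSsNnBB=16 MmSsNnBb=16 MmSsnnBB=16 MmSsnnBb=16 mmSSNnBB=8 mmSSNnBb=8 mmSSnnBB=8 mmSSnnBb=8 mmSsNnBB=8 mmSsNnBb=8 mmSsnnBB=8 mmSsnnBb=8
MMSsnnBb hits 8/256; gcd=8; 8÷8/256÷8 = 1/32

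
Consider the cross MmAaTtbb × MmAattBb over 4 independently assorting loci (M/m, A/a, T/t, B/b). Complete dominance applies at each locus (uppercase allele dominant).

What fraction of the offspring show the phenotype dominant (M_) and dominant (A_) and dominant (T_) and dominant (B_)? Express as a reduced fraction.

MmAaTtbb gametes: MATb×2, MAtb×2, MaTb×2, Matb×2, mATb×2, mAtb×2, maTb×2, matb×2
MmAattBb gametes: MAtB×2, MAtb×2, MatB×2, Matb×2, mAtB×2, mAtb×2, matB×2, matb×2
MmAaTtbb×MmAattBb grid (16·16=256): MMAATtBb=4 MMAATtbb=4 MMAAttBb=4 MMAAttbb=4 MMAaTtBb=8 MMAaTtbb=8 MMAattBb=8 MMAattbb=8 MMaaTtBb=4 MMaaTtbb=4 MMaattBb=4 MMaattbb=4 MmAATtBb=8 MmAATtbb=8 MmAAttBb=8 MmAAttbb=8 MmAaTtBb=16 MmAaTtbb=16 MmAattBb=16 MmAattbb=16 MmaaTtBb=8 MmaaTtbb=8 MmaattBb=8 Mmaattbb=8 mmAATtBb=4 mmAATtbb=4 mmAAttBb=4 mmAAttbb=4 mmAaTtBb=8 mmAaTtbb=8 mmAattBb=8 mmAattbb=8 mmaaTtBb=4 mmaaTtbb=4 mmaattBb=4 mmaattbb=4
M_ A_ T_ B_ hits 36/256; gcd=4; 36÷4/256÷4 = 9/64

P(M_ A_ T_ B_) = 9/64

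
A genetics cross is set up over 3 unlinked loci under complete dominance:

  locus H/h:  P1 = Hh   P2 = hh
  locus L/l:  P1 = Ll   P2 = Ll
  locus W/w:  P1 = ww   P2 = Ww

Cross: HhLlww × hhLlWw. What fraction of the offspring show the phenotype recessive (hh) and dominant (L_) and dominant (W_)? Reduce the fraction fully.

HhLlww gametes: HLw×2, Hlw×2, hLw×2, hlw×2
hhLlWw gametes: hLW×2, hLw×2, hlW×2, hlw×2
HhLlww×hhLlWw grid (8·8=64): HhLLWw=4 HhLLww=4 HhLlWw=8 HhLlww=8 HhllWw=4 Hhllww=4 hhLLWw=4 hhLLww=4 hhLlWw=8 hhLlww=8 hhllWw=4 hhllww=4
hh L_ W_ hits 12/64; gcd=4; 12÷4/64÷4 = 3/16

P(hh L_ W_) = 3/16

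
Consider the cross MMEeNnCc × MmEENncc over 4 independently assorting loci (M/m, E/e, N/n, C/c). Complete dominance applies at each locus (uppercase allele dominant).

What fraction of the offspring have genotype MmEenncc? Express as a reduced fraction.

P(MmEenncc) = 1/32

MMEeNnCc gametes: MENC×2, MENc×2, MEnC×2, MEnc×2, MeNC×2, MeNc×2, MenC×2, Menc×2
MmEENncc gametes: MENc×4, MEnc×4, mENc×4, mEnc×4
MMEeNnCc×MmEENncc grid (16·16=256): MMEENNCc=8 MMEENNcc=8 MMEENnCc=16 MMEENncc=16 MMEEnnCc=8 MMEEnncc=8 MMEeNNCc=8 MMEeNNcc=8 MMEeNnCc=16 MMEeNncc=16 MMEennCc=8 MMEenncc=8 MmEENNCc=8 MmEENNcc=8 MmEENnCc=16 MmEENncc=16 MmEEnnCc=8 MmEEnncc=8 MmEeNNCc=8 MmEeNNcc=8 MmEeNnCc=16 MmEeNncc=16 MmEennCc=8 MmEenncc=8
MmEenncc hits 8/256; gcd=8; 8÷8/256÷8 = 1/32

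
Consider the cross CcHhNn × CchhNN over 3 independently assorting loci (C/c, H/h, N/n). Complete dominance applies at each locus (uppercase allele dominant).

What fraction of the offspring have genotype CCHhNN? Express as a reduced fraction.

P(CCHhNN) = 1/16

CcHhNn gametes: CHN×1, CHn×1, ChN×1, Chn×1, cHN×1, cHn×1, chN×1, chn×1
CchhNN gametes: ChN×4, chN×4
CcHhNn×CchhNN grid (8·8=64): CCHhNN=4 CCHhNn=4 CChhNN=4 CChhNn=4 CcHhNN=8 CcHhNn=8 CchhNN=8 CchhNn=8 ccHhNN=4 ccHhNn=4 cchhNN=4 cchhNn=4
CCHhNN hits 4/64; gcd=4; 4÷4/64÷4 = 1/16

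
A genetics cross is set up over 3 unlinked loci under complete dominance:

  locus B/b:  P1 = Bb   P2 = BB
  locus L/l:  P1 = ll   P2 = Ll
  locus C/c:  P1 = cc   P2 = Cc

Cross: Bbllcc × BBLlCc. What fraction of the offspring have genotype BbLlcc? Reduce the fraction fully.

P(BbLlcc) = 1/8

Bbllcc gametes: Blc×4, blc×4
BBLlCc gametes: BLC×2, BLc×2, BlC×2, Blc×2
Bbllcc×BBLlCc grid (8·8=64): BBLlCc=8 BBLlcc=8 BBllCc=8 BBllcc=8 BbLlCc=8 BbLlcc=8 BbllCc=8 Bbllcc=8
BbLlcc hits 8/64; gcd=8; 8÷8/64÷8 = 1/8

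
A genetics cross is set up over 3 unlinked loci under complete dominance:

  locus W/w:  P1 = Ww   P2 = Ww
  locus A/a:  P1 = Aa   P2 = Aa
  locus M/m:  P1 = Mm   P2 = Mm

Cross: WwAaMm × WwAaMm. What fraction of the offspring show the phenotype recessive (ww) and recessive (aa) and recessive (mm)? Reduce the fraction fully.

WwAaMm gametes: WAM×1, WAm×1, WaM×1, Wam×1, wAM×1, wAm×1, waM×1, wam×1
WwAaMm gametes: WAM×1, WAm×1, WaM×1, Wam×1, wAM×1, wAm×1, waM×1, wam×1
WwAaMm×WwAaMm grid (8·8=64): WWAAMM=1 WWAAMm=2 WWAAmm=1 WWAaMM=2 WWAaMm=4 WWAamm=2 WWaaMM=1 WWaaMm=2 WWaamm=1 WwAAMM=2 WwAAMm=4 WwAAmm=2 WwAaMM=4 WwAaMm=8 WwAamm=4 WwaaMM=2 WwaaMm=4 Wwaamm=2 wwAAMM=1 wwAAMm=2 wwAAmm=1 wwAaMM=2 wwAaMm=4 wwAamm=2 wwaaMM=1 wwaaMm=2 wwaamm=1
ww aa mm hits 1/64; gcd=1; 1÷1/64÷1 = 1/64

P(ww aa mm) = 1/64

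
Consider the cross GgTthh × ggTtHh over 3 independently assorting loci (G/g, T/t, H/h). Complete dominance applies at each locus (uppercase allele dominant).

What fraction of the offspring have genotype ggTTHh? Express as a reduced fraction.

P(ggTTHh) = 1/16

GgTthh gametes: GTh×2, Gth×2, gTh×2, gth×2
ggTtHh gametes: gTH×2, gTh×2, gtH×2, gth×2
GgTthh×ggTtHh grid (8·8=64): GgTTHh=4 GgTThh=4 GgTtHh=8 GgTthh=8 GgttHh=4 Ggtthh=4 ggTTHh=4 ggTThh=4 ggTtHh=8 ggTthh=8 ggttHh=4 ggtthh=4
ggTTHh hits 4/64; gcd=4; 4÷4/64÷4 = 1/16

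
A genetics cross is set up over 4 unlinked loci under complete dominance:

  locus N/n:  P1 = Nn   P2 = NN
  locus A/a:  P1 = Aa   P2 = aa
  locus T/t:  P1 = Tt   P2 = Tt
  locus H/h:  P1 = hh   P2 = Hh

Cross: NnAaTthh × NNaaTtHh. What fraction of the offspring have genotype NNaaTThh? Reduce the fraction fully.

NnAaTthh gametes: NATh×2, NAth×2, NaTh×2, Nath×2, nATh×2, nAth×2, naTh×2, nath×2
NNaaTtHh gametes: NaTH×4, NaTh×4, NatH×4, Nath×4
NnAaTthh×NNaaTtHh grid (16·16=256): NNAaTTHh=8 NNAaTThh=8 NNAaTtHh=16 NNAaTthh=16 NNAattHh=8 NNAatthh=8 NNaaTTHh=8 NNaaTThh=8 NNaaTtHh=16 NNaaTthh=16 NNaattHh=8 NNaatthh=8 NnAaTTHh=8 NnAaTThh=8 NnAaTtHh=16 NnAaTthh=16 NnAattHh=8 NnAatthh=8 NnaaTTHh=8 NnaaTThh=8 NnaaTtHh=16 NnaaTthh=16 NnaattHh=8 Nnaatthh=8
NNaaTThh hits 8/256; gcd=8; 8÷8/256÷8 = 1/32

P(NNaaTThh) = 1/32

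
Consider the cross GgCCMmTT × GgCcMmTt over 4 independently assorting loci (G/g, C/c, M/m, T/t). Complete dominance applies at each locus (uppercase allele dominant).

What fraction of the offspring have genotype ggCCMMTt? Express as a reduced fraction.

P(ggCCMMTt) = 1/64

GgCCMmTT gametes: GCMT×4, GCmT×4, gCMT×4, gCmT×4
GgCcMmTt gametes: GCMT×1, GCMt×1, GCmT×1, GCmt×1, GcMT×1, GcMt×1, GcmT×1, Gcmt×1, gCMT×1, gCMt×1, gCmT×1, gCmt×1, gcMT×1, gcMt×1, gcmT×1, gcmt×1
GgCCMmTT×GgCcMmTt grid (16·16=256): GGCCMMTT=4 GGCCMMTt=4 GGCCMmTT=8 GGCCMmTt=8 GGCCmmTT=4 GGCCmmTt=4 GGCcMMTT=4 GGCcMMTt=4 GGCcMmTT=8 GGCcMmTt=8 GGCcmmTT=4 GGCcmmTt=4 GgCCMMTT=8 GgCCMMTt=8 GgCCMmTT=16 GgCCMmTt=16 GgCCmmTT=8 GgCCmmTt=8 GgCcMMTT=8 GgCcMMTt=8 GgCcMmTT=16 GgCcMmTt=16 GgCcmmTT=8 GgCcmmTt=8 ggCCMMTT=4 ggCCMMTt=4 ggCCMmTT=8 ggCCMmTt=8 ggCCmmTT=4 ggCCmmTt=4 ggCcMMTT=4 ggCcMMTt=4 ggCcMmTT=8 ggCcMmTt=8 ggCcmmTT=4 ggCcmmTt=4
ggCCMMTt hits 4/256; gcd=4; 4÷4/256÷4 = 1/64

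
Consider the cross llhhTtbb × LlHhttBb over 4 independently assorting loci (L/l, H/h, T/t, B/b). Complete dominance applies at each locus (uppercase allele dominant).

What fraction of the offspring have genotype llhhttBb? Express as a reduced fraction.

llhhTtbb gametes: lhTb×8, lhtb×8
LlHhttBb gametes: LHtB×2, LHtb×2, LhtB×2, Lhtb×2, lHtB×2, lHtb×2, lhtB×2, lhtb×2
llhhTtbb×LlHhttBb grid (16·16=256): LlHhTtBb=16 LlHhTtbb=16 LlHhttBb=16 LlHhttbb=16 LlhhTtBb=16 LlhhTtbb=16 LlhhttBb=16 Llhhttbb=16 llHhTtBb=16 llHhTtbb=16 llHhttBb=16 llHhttbb=16 llhhTtBb=16 llhhTtbb=16 llhhttBb=16 llhhttbb=16
llhhttBb hits 16/256; gcd=16; 16÷16/256÷16 = 1/16

P(llhhttBb) = 1/16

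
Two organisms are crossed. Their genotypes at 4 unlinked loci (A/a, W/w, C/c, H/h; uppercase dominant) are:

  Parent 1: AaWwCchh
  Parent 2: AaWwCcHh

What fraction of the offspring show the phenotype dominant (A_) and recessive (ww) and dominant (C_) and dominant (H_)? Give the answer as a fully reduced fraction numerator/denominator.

AaWwCchh gametes: AWCh×2, AWch×2, AwCh×2, Awch×2, aWCh×2, aWch×2, awCh×2, awch×2
AaWwCcHh gametes: AWCH×1, AWCh×1, AWcH×1, AWch×1, AwCH×1, AwCh×1, AwcH×1, Awch×1, aWCH×1, aWCh×1, aWcH×1, aWch×1, awCH×1, awCh×1, awcH×1, awch×1
AaWwCchh×AaWwCcHh grid (16·16=256): AAWWCCHh=2 AAWWCChh=2 AAWWCcHh=4 AAWWCchh=4 AAWWccHh=2 AAWWcchh=2 AAWwCCHh=4 AAWwCChh=4 AAWwCcHh=8 AAWwCchh=8 AAWwccHh=4 AAWwcchh=4 AAwwCCHh=2 AAwwCChh=2 AAwwCcHh=4 AAwwCchh=4 AAwwccHh=2 AAwwcchh=2 AaWWCCHh=4 AaWWCChh=4 AaWWCcHh=8 AaWWCchh=8 AaWWccHh=4 AaWWcchh=4 AaWwCCHh=8 AaWwCChh=8 AaWwCcHh=16 AaWwCchh=16 AaWwccHh=8 AaWwcchh=8 AawwCCHh=4 AawwCChh=4 AawwCcHh=8 AawwCchh=8 AawwccHh=4 Aawwcchh=4 aaWWCCHh=2 aaWWCChh=2 aaWWCcHh=4 aaWWCchh=4 aaWWccHh=2 aaWWcchh=2 aaWwCCHh=4 aaWwCChh=4 aaWwCcHh=8 aaWwCchh=8 aaWwccHh=4 aaWwcchh=4 aawwCCHh=2 aawwCChh=2 aawwCcHh=4 aawwCchh=4 aawwccHh=2 aawwcchh=2
A_ ww C_ H_ hits 18/256; gcd=2; 18÷2/256÷2 = 9/128

P(A_ ww C_ H_) = 9/128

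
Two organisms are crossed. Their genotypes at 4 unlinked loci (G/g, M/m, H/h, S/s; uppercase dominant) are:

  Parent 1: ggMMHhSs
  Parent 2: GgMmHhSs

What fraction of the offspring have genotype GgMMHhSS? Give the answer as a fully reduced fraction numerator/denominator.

ggMMHhSs gametes: gMHS×4, gMHs×4, gMhS×4, gMhs×4
GgMmHhSs gametes: GMHS×1, GMHs×1, GMhS×1, GMhs×1, GmHS×1, GmHs×1, GmhS×1, Gmhs×1, gMHS×1, gMHs×1, gMhS×1, gMhs×1, gmHS×1, gmHs×1, gmhS×1, gmhs×1
ggMMHhSs×GgMmHhSs grid (16·16=256): GgMMHHSS=4 GgMMHHSs=8 GgMMHHss=4 GgMMHhSS=8 GgMMHhSs=16 GgMMHhss=8 GgMMhhSS=4 GgMMhhSs=8 GgMMhhss=4 GgMmHHSS=4 GgMmHHSs=8 GgMmHHss=4 GgMmHhSS=8 GgMmHhSs=16 GgMmHhss=8 GgMmhhSS=4 GgMmhhSs=8 GgMmhhss=4 ggMMHHSS=4 ggMMHHSs=8 ggMMHHss=4 ggMMHhSS=8 ggMMHhSs=16 ggMMHhss=8 ggMMhhSS=4 ggMMhhSs=8 ggMMhhss=4 ggMmHHSS=4 ggMmHHSs=8 ggMmHHss=4 ggMmHhSS=8 ggMmHhSs=16 ggMmHhss=8 ggMmhhSS=4 ggMmhhSs=8 ggMmhhss=4
GgMMHhSS hits 8/256; gcd=8; 8÷8/256÷8 = 1/32

P(GgMMHhSS) = 1/32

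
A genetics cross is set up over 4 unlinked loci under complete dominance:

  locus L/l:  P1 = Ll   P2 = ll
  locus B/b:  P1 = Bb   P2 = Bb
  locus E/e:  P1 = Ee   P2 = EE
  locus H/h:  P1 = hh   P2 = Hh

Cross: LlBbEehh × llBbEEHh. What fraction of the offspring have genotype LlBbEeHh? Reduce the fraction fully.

P(LlBbEeHh) = 1/16

LlBbEehh gametes: LBEh×2, LBeh×2, LbEh×2, Lbeh×2, lBEh×2, lBeh×2, lbEh×2, lbeh×2
llBbEEHh gametes: lBEH×4, lBEh×4, lbEH×4, lbEh×4
LlBbEehh×llBbEEHh grid (16·16=256): LlBBEEHh=8 LlBBEEhh=8 LlBBEeHh=8 LlBBEehh=8 LlBbEEHh=16 LlBbEEhh=16 LlBbEeHh=16 LlBbEehh=16 LlbbEEHh=8 LlbbEEhh=8 LlbbEeHh=8 LlbbEehh=8 llBBEEHh=8 llBBEEhh=8 llBBEeHh=8 llBBEehh=8 llBbEEHh=16 llBbEEhh=16 llBbEeHh=16 llBbEehh=16 llbbEEHh=8 llbbEEhh=8 llbbEeHh=8 llbbEehh=8
LlBbEeHh hits 16/256; gcd=16; 16÷16/256÷16 = 1/16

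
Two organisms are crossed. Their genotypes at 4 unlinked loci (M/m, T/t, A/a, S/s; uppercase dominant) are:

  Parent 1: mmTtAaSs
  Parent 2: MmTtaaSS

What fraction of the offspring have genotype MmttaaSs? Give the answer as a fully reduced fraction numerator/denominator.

mmTtAaSs gametes: mTAS×2, mTAs×2, mTaS×2, mTas×2, mtAS×2, mtAs×2, mtaS×2, mtas×2
MmTtaaSS gametes: MTaS×4, MtaS×4, mTaS×4, mtaS×4
mmTtAaSs×MmTtaaSS grid (16·16=256): MmTTAaSS=8 MmTTAaSs=8 MmTTaaSS=8 MmTTaaSs=8 MmTtAaSS=16 MmTtAaSs=16 MmTtaaSS=16 MmTtaaSs=16 MmttAaSS=8 MmttAaSs=8 MmttaaSS=8 MmttaaSs=8 mmTTAaSS=8 mmTTAaSs=8 mmTTaaSS=8 mmTTaaSs=8 mmTtAaSS=16 mmTtAaSs=16 mmTtaaSS=16 mmTtaaSs=16 mmttAaSS=8 mmttAaSs=8 mmttaaSS=8 mmttaaSs=8
MmttaaSs hits 8/256; gcd=8; 8÷8/256÷8 = 1/32

P(MmttaaSs) = 1/32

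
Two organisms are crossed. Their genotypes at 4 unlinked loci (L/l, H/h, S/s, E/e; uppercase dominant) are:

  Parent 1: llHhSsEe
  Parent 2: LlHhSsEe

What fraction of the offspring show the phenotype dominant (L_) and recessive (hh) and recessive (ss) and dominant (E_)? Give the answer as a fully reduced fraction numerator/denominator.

llHhSsEe gametes: lHSE×2, lHSe×2, lHsE×2, lHse×2, lhSE×2, lhSe×2, lhsE×2, lhse×2
LlHhSsEe gametes: LHSE×1, LHSe×1, LHsE×1, LHse×1, LhSE×1, LhSe×1, LhsE×1, Lhse×1, lHSE×1, lHSe×1, lHsE×1, lHse×1, lhSE×1, lhSe×1, lhsE×1, lhse×1
llHhSsEe×LlHhSsEe grid (16·16=256): LlHHSSEE=2 LlHHSSEe=4 LlHHSSee=2 LlHHSsEE=4 LlHHSsEe=8 LlHHSsee=4 LlHHssEE=2 LlHHssEe=4 LlHHssee=2 LlHhSSEE=4 LlHhSSEe=8 LlHhSSee=4 LlHhSsEE=8 LlHhSsEe=16 LlHhSsee=8 LlHhssEE=4 LlHhssEe=8 LlHhssee=4 LlhhSSEE=2 LlhhSSEe=4 LlhhSSee=2 LlhhSsEE=4 LlhhSsEe=8 LlhhSsee=4 LlhhssEE=2 LlhhssEe=4 Llhhssee=2 llHHSSEE=2 llHHSSEe=4 llHHSSee=2 llHHSsEE=4 llHHSsEe=8 llHHSsee=4 llHHssEE=2 llHHssEe=4 llHHssee=2 llHhSSEE=4 llHhSSEe=8 llHhSSee=4 llHhSsEE=8 llHhSsEe=16 llHhSsee=8 llHhssEE=4 llHhssEe=8 llHhssee=4 llhhSSEE=2 llhhSSEe=4 llhhSSee=2 llhhSsEE=4 llhhSsEe=8 llhhSsee=4 llhhssEE=2 llhhssEe=4 llhhssee=2
L_ hh ss E_ hits 6/256; gcd=2; 6÷2/256÷2 = 3/128

P(L_ hh ss E_) = 3/128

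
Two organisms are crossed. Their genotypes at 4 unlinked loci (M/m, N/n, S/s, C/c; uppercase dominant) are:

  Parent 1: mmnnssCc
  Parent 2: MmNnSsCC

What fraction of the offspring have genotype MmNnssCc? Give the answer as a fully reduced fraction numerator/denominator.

P(MmNnssCc) = 1/16

mmnnssCc gametes: mnsC×8, mnsc×8
MmNnSsCC gametes: MNSC×2, MNsC×2, MnSC×2, MnsC×2, mNSC×2, mNsC×2, mnSC×2, mnsC×2
mmnnssCc×MmNnSsCC grid (16·16=256): MmNnSsCC=16 MmNnSsCc=16 MmNnssCC=16 MmNnssCc=16 MmnnSsCC=16 MmnnSsCc=16 MmnnssCC=16 MmnnssCc=16 mmNnSsCC=16 mmNnSsCc=16 mmNnssCC=16 mmNnssCc=16 mmnnSsCC=16 mmnnSsCc=16 mmnnssCC=16 mmnnssCc=16
MmNnssCc hits 16/256; gcd=16; 16÷16/256÷16 = 1/16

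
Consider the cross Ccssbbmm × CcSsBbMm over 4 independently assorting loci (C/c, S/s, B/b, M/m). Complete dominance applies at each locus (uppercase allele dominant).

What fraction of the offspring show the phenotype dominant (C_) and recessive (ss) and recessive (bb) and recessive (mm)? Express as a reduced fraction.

Ccssbbmm gametes: Csbm×8, csbm×8
CcSsBbMm gametes: CSBM×1, CSBm×1, CSbM×1, CSbm×1, CsBM×1, CsBm×1, CsbM×1, Csbm×1, cSBM×1, cSBm×1, cSbM×1, cSbm×1, csBM×1, csBm×1, csbM×1, csbm×1
Ccssbbmm×CcSsBbMm grid (16·16=256): CCSsBbMm=8 CCSsBbmm=8 CCSsbbMm=8 CCSsbbmm=8 CCssBbMm=8 CCssBbmm=8 CCssbbMm=8 CCssbbmm=8 CcSsBbMm=16 CcSsBbmm=16 CcSsbbMm=16 CcSsbbmm=16 CcssBbMm=16 CcssBbmm=16 CcssbbMm=16 Ccssbbmm=16 ccSsBbMm=8 ccSsBbmm=8 ccSsbbMm=8 ccSsbbmm=8 ccssBbMm=8 ccssBbmm=8 ccssbbMm=8 ccssbbmm=8
C_ ss bb mm hits 24/256; gcd=8; 24÷8/256÷8 = 3/32

P(C_ ss bb mm) = 3/32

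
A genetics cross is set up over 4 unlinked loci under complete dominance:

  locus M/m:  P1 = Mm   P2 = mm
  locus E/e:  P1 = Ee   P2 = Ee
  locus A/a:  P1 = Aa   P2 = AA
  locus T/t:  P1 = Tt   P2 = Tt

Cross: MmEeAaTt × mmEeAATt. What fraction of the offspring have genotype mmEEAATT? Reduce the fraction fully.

P(mmEEAATT) = 1/64

MmEeAaTt gametes: MEAT×1, MEAt×1, MEaT×1, MEat×1, MeAT×1, MeAt×1, MeaT×1, Meat×1, mEAT×1, mEAt×1, mEaT×1, mEat×1, meAT×1, meAt×1, meaT×1, meat×1
mmEeAATt gametes: mEAT×4, mEAt×4, meAT×4, meAt×4
MmEeAaTt×mmEeAATt grid (16·16=256): MmEEAATT=4 MmEEAATt=8 MmEEAAtt=4 MmEEAaTT=4 MmEEAaTt=8 MmEEAatt=4 MmEeAATT=8 MmEeAATt=16 MmEeAAtt=8 MmEeAaTT=8 MmEeAaTt=16 MmEeAatt=8 MmeeAATT=4 MmeeAATt=8 MmeeAAtt=4 MmeeAaTT=4 MmeeAaTt=8 MmeeAatt=4 mmEEAATT=4 mmEEAATt=8 mmEEAAtt=4 mmEEAaTT=4 mmEEAaTt=8 mmEEAatt=4 mmEeAATT=8 mmEeAATt=16 mmEeAAtt=8 mmEeAaTT=8 mmEeAaTt=16 mmEeAatt=8 mmeeAATT=4 mmeeAATt=8 mmeeAAtt=4 mmeeAaTT=4 mmeeAaTt=8 mmeeAatt=4
mmEEAATT hits 4/256; gcd=4; 4÷4/256÷4 = 1/64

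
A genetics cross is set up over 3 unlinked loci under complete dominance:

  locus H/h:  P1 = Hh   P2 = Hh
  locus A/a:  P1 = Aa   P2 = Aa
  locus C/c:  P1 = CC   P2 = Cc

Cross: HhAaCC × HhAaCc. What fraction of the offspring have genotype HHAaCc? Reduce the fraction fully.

P(HHAaCc) = 1/16

HhAaCC gametes: HAC×2, HaC×2, hAC×2, haC×2
HhAaCc gametes: HAC×1, HAc×1, HaC×1, Hac×1, hAC×1, hAc×1, haC×1, hac×1
HhAaCC×HhAaCc grid (8·8=64): HHAACC=2 HHAACc=2 HHAaCC=4 HHAaCc=4 HHaaCC=2 HHaaCc=2 HhAACC=4 HhAACc=4 HhAaCC=8 HhAaCc=8 HhaaCC=4 HhaaCc=4 hhAACC=2 hhAACc=2 hhAaCC=4 hhAaCc=4 hhaaCC=2 hhaaCc=2
HHAaCc hits 4/64; gcd=4; 4÷4/64÷4 = 1/16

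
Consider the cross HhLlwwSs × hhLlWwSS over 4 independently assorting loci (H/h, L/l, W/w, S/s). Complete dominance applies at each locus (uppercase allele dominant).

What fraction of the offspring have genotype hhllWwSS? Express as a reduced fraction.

P(hhllWwSS) = 1/32

HhLlwwSs gametes: HLwS×2, HLws×2, HlwS×2, Hlws×2, hLwS×2, hLws×2, hlwS×2, hlws×2
hhLlWwSS gametes: hLWS×4, hLwS×4, hlWS×4, hlwS×4
HhLlwwSs×hhLlWwSS grid (16·16=256): HhLLWwSS=8 HhLLWwSs=8 HhLLwwSS=8 HhLLwwSs=8 HhLlWwSS=16 HhLlWwSs=16 HhLlwwSS=16 HhLlwwSs=16 HhllWwSS=8 HhllWwSs=8 HhllwwSS=8 HhllwwSs=8 hhLLWwSS=8 hhLLWwSs=8 hhLLwwSS=8 hhLLwwSs=8 hhLlWwSS=16 hhLlWwSs=16 hhLlwwSS=16 hhLlwwSs=16 hhllWwSS=8 hhllWwSs=8 hhllwwSS=8 hhllwwSs=8
hhllWwSS hits 8/256; gcd=8; 8÷8/256÷8 = 1/32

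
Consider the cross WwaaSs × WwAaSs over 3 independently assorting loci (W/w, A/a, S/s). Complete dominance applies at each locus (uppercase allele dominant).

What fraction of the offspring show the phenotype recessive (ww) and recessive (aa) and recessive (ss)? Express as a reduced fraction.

WwaaSs gametes: WaS×2, Was×2, waS×2, was×2
WwAaSs gametes: WAS×1, WAs×1, WaS×1, Was×1, wAS×1, wAs×1, waS×1, was×1
WwaaSs×WwAaSs grid (8·8=64): WWAaSS=2 WWAaSs=4 WWAass=2 WWaaSS=2 WWaaSs=4 WWaass=2 WwAaSS=4 WwAaSs=8 WwAass=4 WwaaSS=4 WwaaSs=8 Wwaass=4 wwAaSS=2 wwAaSs=4 wwAass=2 wwaaSS=2 wwaaSs=4 wwaass=2
ww aa ss hits 2/64; gcd=2; 2÷2/64÷2 = 1/32

P(ww aa ss) = 1/32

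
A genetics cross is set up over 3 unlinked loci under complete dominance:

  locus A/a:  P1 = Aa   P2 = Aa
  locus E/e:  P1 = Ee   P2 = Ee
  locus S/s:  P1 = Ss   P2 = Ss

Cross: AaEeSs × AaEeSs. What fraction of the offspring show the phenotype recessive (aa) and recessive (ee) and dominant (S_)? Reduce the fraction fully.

P(aa ee S_) = 3/64

AaEeSs gametes: AES×1, AEs×1, AeS×1, Aes×1, aES×1, aEs×1, aeS×1, aes×1
AaEeSs gametes: AES×1, AEs×1, AeS×1, Aes×1, aES×1, aEs×1, aeS×1, aes×1
AaEeSs×AaEeSs grid (8·8=64): AAEESS=1 AAEESs=2 AAEEss=1 AAEeSS=2 AAEeSs=4 AAEess=2 AAeeSS=1 AAeeSs=2 AAeess=1 AaEESS=2 AaEESs=4 AaEEss=2 AaEeSS=4 AaEeSs=8 AaEess=4 AaeeSS=2 AaeeSs=4 Aaeess=2 aaEESS=1 aaEESs=2 aaEEss=1 aaEeSS=2 aaEeSs=4 aaEess=2 aaeeSS=1 aaeeSs=2 aaeess=1
aa ee S_ hits 3/64; gcd=1; 3÷1/64÷1 = 3/64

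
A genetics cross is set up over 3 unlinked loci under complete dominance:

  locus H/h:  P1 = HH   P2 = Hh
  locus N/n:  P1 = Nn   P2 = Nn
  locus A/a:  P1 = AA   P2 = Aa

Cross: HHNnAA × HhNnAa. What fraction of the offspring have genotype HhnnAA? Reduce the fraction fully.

HHNnAA gametes: HNA×4, HnA×4
HhNnAa gametes: HNA×1, HNa×1, HnA×1, Hna×1, hNA×1, hNa×1, hnA×1, hna×1
HHNnAA×HhNnAa grid (8·8=64): HHNNAA=4 HHNNAa=4 HHNnAA=8 HHNnAa=8 HHnnAA=4 HHnnAa=4 HhNNAA=4 HhNNAa=4 HhNnAA=8 HhNnAa=8 HhnnAA=4 HhnnAa=4
HhnnAA hits 4/64; gcd=4; 4÷4/64÷4 = 1/16

P(HhnnAA) = 1/16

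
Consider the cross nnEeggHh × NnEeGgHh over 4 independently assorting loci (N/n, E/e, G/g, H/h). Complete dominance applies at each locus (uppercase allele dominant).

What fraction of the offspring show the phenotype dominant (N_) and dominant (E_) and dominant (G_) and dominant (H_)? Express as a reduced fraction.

nnEeggHh gametes: nEgH×4, nEgh×4, negH×4, negh×4
NnEeGgHh gametes: NEGH×1, NEGh×1, NEgH×1, NEgh×1, NeGH×1, NeGh×1, NegH×1, Negh×1, nEGH×1, nEGh×1, nEgH×1, nEgh×1, neGH×1, neGh×1, negH×1, negh×1
nnEeggHh×NnEeGgHh grid (16·16=256): NnEEGgHH=4 NnEEGgHh=8 NnEEGghh=4 NnEEggHH=4 NnEEggHh=8 NnEEgghh=4 NnEeGgHH=8 NnEeGgHh=16 NnEeGghh=8 NnEeggHH=8 NnEeggHh=16 NnEegghh=8 NneeGgHH=4 NneeGgHh=8 NneeGghh=4 NneeggHH=4 NneeggHh=8 Nneegghh=4 nnEEGgHH=4 nnEEGgHh=8 nnEEGghh=4 nnEEggHH=4 nnEEggHh=8 nnEEgghh=4 nnEeGgHH=8 nnEeGgHh=16 nnEeGghh=8 nnEeggHH=8 nnEeggHh=16 nnEegghh=8 nneeGgHH=4 nneeGgHh=8 nneeGghh=4 nneeggHH=4 nneeggHh=8 nneegghh=4
N_ E_ G_ H_ hits 36/256; gcd=4; 36÷4/256÷4 = 9/64

P(N_ E_ G_ H_) = 9/64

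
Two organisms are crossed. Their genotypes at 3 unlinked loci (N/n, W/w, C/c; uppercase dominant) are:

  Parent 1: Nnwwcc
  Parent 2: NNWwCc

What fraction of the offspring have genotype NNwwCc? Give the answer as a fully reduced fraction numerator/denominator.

Nnwwcc gametes: Nwc×4, nwc×4
NNWwCc gametes: NWC×2, NWc×2, NwC×2, Nwc×2
Nnwwcc×NNWwCc grid (8·8=64): NNWwCc=8 NNWwcc=8 NNwwCc=8 NNwwcc=8 NnWwCc=8 NnWwcc=8 NnwwCc=8 Nnwwcc=8
NNwwCc hits 8/64; gcd=8; 8÷8/64÷8 = 1/8

P(NNwwCc) = 1/8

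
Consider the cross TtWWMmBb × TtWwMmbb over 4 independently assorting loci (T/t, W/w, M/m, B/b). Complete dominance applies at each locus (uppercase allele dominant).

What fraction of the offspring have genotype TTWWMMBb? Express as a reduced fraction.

TtWWMmBb gametes: TWMB×2, TWMb×2, TWmB×2, TWmb×2, tWMB×2, tWMb×2, tWmB×2, tWmb×2
TtWwMmbb gametes: TWMb×2, TWmb×2, TwMb×2, Twmb×2, tWMb×2, tWmb×2, twMb×2, twmb×2
TtWWMmBb×TtWwMmbb grid (16·16=256): TTWWMMBb=4 TTWWMMbb=4 TTWWMmBb=8 TTWWMmbb=8 TTWWmmBb=4 TTWWmmbb=4 TTWwMMBb=4 TTWwMMbb=4 TTWwMmBb=8 TTWwMmbb=8 TTWwmmBb=4 TTWwmmbb=4 TtWWMMBb=8 TtWWMMbb=8 TtWWMmBb=16 TtWWMmbb=16 TtWWmmBb=8 TtWWmmbb=8 TtWwMMBb=8 TtWwMMbb=8 TtWwMmBb=16 TtWwMmbb=16 TtWwmmBb=8 TtWwmmbb=8 ttWWMMBb=4 ttWWMMbb=4 ttWWMmBb=8 ttWWMmbb=8 ttWWmmBb=4 ttWWmmbb=4 ttWwMMBb=4 ttWwMMbb=4 ttWwMmBb=8 ttWwMmbb=8 ttWwmmBb=4 ttWwmmbb=4
TTWWMMBb hits 4/256; gcd=4; 4÷4/256÷4 = 1/64

P(TTWWMMBb) = 1/64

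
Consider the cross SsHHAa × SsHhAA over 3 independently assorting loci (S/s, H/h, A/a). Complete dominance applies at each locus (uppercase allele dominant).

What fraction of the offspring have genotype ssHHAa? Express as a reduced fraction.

P(ssHHAa) = 1/16

SsHHAa gametes: SHA×2, SHa×2, sHA×2, sHa×2
SsHhAA gametes: SHA×2, ShA×2, sHA×2, shA×2
SsHHAa×SsHhAA grid (8·8=64): SSHHAA=4 SSHHAa=4 SSHhAA=4 SSHhAa=4 SsHHAA=8 SsHHAa=8 SsHhAA=8 SsHhAa=8 ssHHAA=4 ssHHAa=4 ssHhAA=4 ssHhAa=4
ssHHAa hits 4/64; gcd=4; 4÷4/64÷4 = 1/16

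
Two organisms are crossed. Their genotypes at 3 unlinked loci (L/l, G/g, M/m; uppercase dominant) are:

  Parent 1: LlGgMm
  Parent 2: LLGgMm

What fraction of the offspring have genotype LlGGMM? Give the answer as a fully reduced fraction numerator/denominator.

P(LlGGMM) = 1/32

LlGgMm gametes: LGM×1, LGm×1, LgM×1, Lgm×1, lGM×1, lGm×1, lgM×1, lgm×1
LLGgMm gametes: LGM×2, LGm×2, LgM×2, Lgm×2
LlGgMm×LLGgMm grid (8·8=64): LLGGMM=2 LLGGMm=4 LLGGmm=2 LLGgMM=4 LLGgMm=8 LLGgmm=4 LLggMM=2 LLggMm=4 LLggmm=2 LlGGMM=2 LlGGMm=4 LlGGmm=2 LlGgMM=4 LlGgMm=8 LlGgmm=4 LlggMM=2 LlggMm=4 Llggmm=2
LlGGMM hits 2/64; gcd=2; 2÷2/64÷2 = 1/32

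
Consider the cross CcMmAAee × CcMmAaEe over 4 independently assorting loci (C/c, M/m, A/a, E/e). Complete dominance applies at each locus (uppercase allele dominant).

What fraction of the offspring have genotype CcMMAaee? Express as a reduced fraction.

CcMmAAee gametes: CMAe×4, CmAe×4, cMAe×4, cmAe×4
CcMmAaEe gametes: CMAE×1, CMAe×1, CMaE×1, CMae×1, CmAE×1, CmAe×1, CmaE×1, Cmae×1, cMAE×1, cMAe×1, cMaE×1, cMae×1, cmAE×1, cmAe×1, cmaE×1, cmae×1
CcMmAAee×CcMmAaEe grid (16·16=256): CCMMAAEe=4 CCMMAAee=4 CCMMAaEe=4 CCMMAaee=4 CCMmAAEe=8 CCMmAAee=8 CCMmAaEe=8 CCMmAaee=8 CCmmAAEe=4 CCmmAAee=4 CCmmAaEe=4 CCmmAaee=4 CcMMAAEe=8 CcMMAAee=8 CcMMAaEe=8 CcMMAaee=8 CcMmAAEe=16 CcMmAAee=16 CcMmAaEe=16 CcMmAaee=16 CcmmAAEe=8 CcmmAAee=8 CcmmAaEe=8 CcmmAaee=8 ccMMAAEe=4 ccMMAAee=4 ccMMAaEe=4 ccMMAaee=4 ccMmAAEe=8 ccMmAAee=8 ccMmAaEe=8 ccMmAaee=8 ccmmAAEe=4 ccmmAAee=4 ccmmAaEe=4 ccmmAaee=4
CcMMAaee hits 8/256; gcd=8; 8÷8/256÷8 = 1/32

P(CcMMAaee) = 1/32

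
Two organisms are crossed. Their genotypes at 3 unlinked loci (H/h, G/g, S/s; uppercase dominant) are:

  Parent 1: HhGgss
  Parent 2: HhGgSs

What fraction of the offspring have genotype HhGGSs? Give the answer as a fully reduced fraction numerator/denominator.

P(HhGGSs) = 1/16

HhGgss gametes: HGs×2, Hgs×2, hGs×2, hgs×2
HhGgSs gametes: HGS×1, HGs×1, HgS×1, Hgs×1, hGS×1, hGs×1, hgS×1, hgs×1
HhGgss×HhGgSs grid (8·8=64): HHGGSs=2 HHGGss=2 HHGgSs=4 HHGgss=4 HHggSs=2 HHggss=2 HhGGSs=4 HhGGss=4 HhGgSs=8 HhGgss=8 HhggSs=4 Hhggss=4 hhGGSs=2 hhGGss=2 hhGgSs=4 hhGgss=4 hhggSs=2 hhggss=2
HhGGSs hits 4/64; gcd=4; 4÷4/64÷4 = 1/16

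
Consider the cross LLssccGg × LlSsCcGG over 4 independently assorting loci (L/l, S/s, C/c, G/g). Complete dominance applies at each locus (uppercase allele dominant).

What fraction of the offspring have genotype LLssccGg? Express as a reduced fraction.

P(LLssccGg) = 1/16

LLssccGg gametes: LscG×8, Lscg×8
LlSsCcGG gametes: LSCG×2, LScG×2, LsCG×2, LscG×2, lSCG×2, lScG×2, lsCG×2, lscG×2
LLssccGg×LlSsCcGG grid (16·16=256): LLSsCcGG=16 LLSsCcGg=16 LLSsccGG=16 LLSsccGg=16 LLssCcGG=16 LLssCcGg=16 LLssccGG=16 LLssccGg=16 LlSsCcGG=16 LlSsCcGg=16 LlSsccGG=16 LlSsccGg=16 LlssCcGG=16 LlssCcGg=16 LlssccGG=16 LlssccGg=16
LLssccGg hits 16/256; gcd=16; 16÷16/256÷16 = 1/16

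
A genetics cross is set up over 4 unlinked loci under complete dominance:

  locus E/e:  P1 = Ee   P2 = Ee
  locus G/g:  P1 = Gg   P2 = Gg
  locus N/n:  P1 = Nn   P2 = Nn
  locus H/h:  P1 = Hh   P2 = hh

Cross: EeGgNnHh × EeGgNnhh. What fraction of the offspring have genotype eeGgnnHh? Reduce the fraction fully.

EeGgNnHh gametes: EGNH×1, EGNh×1, EGnH×1, EGnh×1, EgNH×1, EgNh×1, EgnH×1, Egnh×1, eGNH×1, eGNh×1, eGnH×1, eGnh×1, egNH×1, egNh×1, egnH×1, egnh×1
EeGgNnhh gametes: EGNh×2, EGnh×2, EgNh×2, Egnh×2, eGNh×2, eGnh×2, egNh×2, egnh×2
EeGgNnHh×EeGgNnhh grid (16·16=256): EEGGNNHh=2 EEGGNNhh=2 EEGGNnHh=4 EEGGNnhh=4 EEGGnnHh=2 EEGGnnhh=2 EEGgNNHh=4 EEGgNNhh=4 EEGgNnHh=8 EEGgNnhh=8 EEGgnnHh=4 EEGgnnhh=4 EEggNNHh=2 EEggNNhh=2 EEggNnHh=4 EEggNnhh=4 EEggnnHh=2 EEggnnhh=2 EeGGNNHh=4 EeGGNNhh=4 EeGGNnHh=8 EeGGNnhh=8 EeGGnnHh=4 EeGGnnhh=4 EeGgNNHh=8 EeGgNNhh=8 EeGgNnHh=16 EeGgNnhh=16 EeGgnnHh=8 EeGgnnhh=8 EeggNNHh=4 EeggNNhh=4 EeggNnHh=8 EeggNnhh=8 EeggnnHh=4 Eeggnnhh=4 eeGGNNHh=2 eeGGNNhh=2 eeGGNnHh=4 eeGGNnhh=4 eeGGnnHh=2 eeGGnnhh=2 eeGgNNHh=4 eeGgNNhh=4 eeGgNnHh=8 eeGgNnhh=8 eeGgnnHh=4 eeGgnnhh=4 eeggNNHh=2 eeggNNhh=2 eeggNnHh=4 eeggNnhh=4 eeggnnHh=2 eeggnnhh=2
eeGgnnHh hits 4/256; gcd=4; 4÷4/256÷4 = 1/64

P(eeGgnnHh) = 1/64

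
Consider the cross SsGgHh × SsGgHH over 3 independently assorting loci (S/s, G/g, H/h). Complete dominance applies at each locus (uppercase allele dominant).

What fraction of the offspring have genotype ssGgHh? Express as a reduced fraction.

P(ssGgHh) = 1/16

SsGgHh gametes: SGH×1, SGh×1, SgH×1, Sgh×1, sGH×1, sGh×1, sgH×1, sgh×1
SsGgHH gametes: SGH×2, SgH×2, sGH×2, sgH×2
SsGgHh×SsGgHH grid (8·8=64): SSGGHH=2 SSGGHh=2 SSGgHH=4 SSGgHh=4 SSggHH=2 SSggHh=2 SsGGHH=4 SsGGHh=4 SsGgHH=8 SsGgHh=8 SsggHH=4 SsggHh=4 ssGGHH=2 ssGGHh=2 ssGgHH=4 ssGgHh=4 ssggHH=2 ssggHh=2
ssGgHh hits 4/64; gcd=4; 4÷4/64÷4 = 1/16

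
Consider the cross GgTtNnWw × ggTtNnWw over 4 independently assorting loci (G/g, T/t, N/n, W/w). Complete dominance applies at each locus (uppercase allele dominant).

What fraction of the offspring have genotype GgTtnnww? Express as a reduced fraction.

GgTtNnWw gametes: GTNW×1, GTNw×1, GTnW×1, GTnw×1, GtNW×1, GtNw×1, GtnW×1, Gtnw×1, gTNW×1, gTNw×1, gTnW×1, gTnw×1, gtNW×1, gtNw×1, gtnW×1, gtnw×1
ggTtNnWw gametes: gTNW×2, gTNw×2, gTnW×2, gTnw×2, gtNW×2, gtNw×2, gtnW×2, gtnw×2
GgTtNnWw×ggTtNnWw grid (16·16=256): GgTTNNWW=2 GgTTNNWw=4 GgTTNNww=2 GgTTNnWW=4 GgTTNnWw=8 GgTTNnww=4 GgTTnnWW=2 GgTTnnWw=4 GgTTnnww=2 GgTtNNWW=4 GgTtNNWw=8 GgTtNNww=4 GgTtNnWW=8 GgTtNnWw=16 GgTtNnww=8 GgTtnnWW=4 GgTtnnWw=8 GgTtnnww=4 GgttNNWW=2 GgttNNWw=4 GgttNNww=2 GgttNnWW=4 GgttNnWw=8 GgttNnww=4 GgttnnWW=2 GgttnnWw=4 Ggttnnww=2 ggTTNNWW=2 ggTTNNWw=4 ggTTNNww=2 ggTTNnWW=4 ggTTNnWw=8 ggTTNnww=4 ggTTnnWW=2 ggTTnnWw=4 ggTTnnww=2 ggTtNNWW=4 ggTtNNWw=8 ggTtNNww=4 ggTtNnWW=8 ggTtNnWw=16 ggTtNnww=8 ggTtnnWW=4 ggTtnnWw=8 ggTtnnww=4 ggttNNWW=2 ggttNNWw=4 ggttNNww=2 ggttNnWW=4 ggttNnWw=8 ggttNnww=4 ggttnnWW=2 ggttnnWw=4 ggttnnww=2
GgTtnnww hits 4/256; gcd=4; 4÷4/256÷4 = 1/64

P(GgTtnnww) = 1/64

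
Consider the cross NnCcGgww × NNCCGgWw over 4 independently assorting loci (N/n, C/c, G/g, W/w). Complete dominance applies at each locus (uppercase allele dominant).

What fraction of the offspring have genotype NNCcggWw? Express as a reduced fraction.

NnCcGgww gametes: NCGw×2, NCgw×2, NcGw×2, Ncgw×2, nCGw×2, nCgw×2, ncGw×2, ncgw×2
NNCCGgWw gametes: NCGW×4, NCGw×4, NCgW×4, NCgw×4
NnCcGgww×NNCCGgWw grid (16·16=256): NNCCGGWw=8 NNCCGGww=8 NNCCGgWw=16 NNCCGgww=16 NNCCggWw=8 NNCCggww=8 NNCcGGWw=8 NNCcGGww=8 NNCcGgWw=16 NNCcGgww=16 NNCcggWw=8 NNCcggww=8 NnCCGGWw=8 NnCCGGww=8 NnCCGgWw=16 NnCCGgww=16 NnCCggWw=8 NnCCggww=8 NnCcGGWw=8 NnCcGGww=8 NnCcGgWw=16 NnCcGgww=16 NnCcggWw=8 NnCcggww=8
NNCcggWw hits 8/256; gcd=8; 8÷8/256÷8 = 1/32

P(NNCcggWw) = 1/32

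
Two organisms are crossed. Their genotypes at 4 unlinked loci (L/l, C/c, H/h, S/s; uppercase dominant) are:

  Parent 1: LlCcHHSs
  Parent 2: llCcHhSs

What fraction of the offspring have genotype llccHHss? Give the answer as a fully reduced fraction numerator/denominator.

P(llccHHss) = 1/64

LlCcHHSs gametes: LCHS×2, LCHs×2, LcHS×2, LcHs×2, lCHS×2, lCHs×2, lcHS×2, lcHs×2
llCcHhSs gametes: lCHS×2, lCHs×2, lChS×2, lChs×2, lcHS×2, lcHs×2, lchS×2, lchs×2
LlCcHHSs×llCcHhSs grid (16·16=256): LlCCHHSS=4 LlCCHHSs=8 LlCCHHss=4 LlCCHhSS=4 LlCCHhSs=8 LlCCHhss=4 LlCcHHSS=8 LlCcHHSs=16 LlCcHHss=8 LlCcHhSS=8 LlCcHhSs=16 LlCcHhss=8 LlccHHSS=4 LlccHHSs=8 LlccHHss=4 LlccHhSS=4 LlccHhSs=8 LlccHhss=4 llCCHHSS=4 llCCHHSs=8 llCCHHss=4 llCCHhSS=4 llCCHhSs=8 llCCHhss=4 llCcHHSS=8 llCcHHSs=16 llCcHHss=8 llCcHhSS=8 llCcHhSs=16 llCcHhss=8 llccHHSS=4 llccHHSs=8 llccHHss=4 llccHhSS=4 llccHhSs=8 llccHhss=4
llccHHss hits 4/256; gcd=4; 4÷4/256÷4 = 1/64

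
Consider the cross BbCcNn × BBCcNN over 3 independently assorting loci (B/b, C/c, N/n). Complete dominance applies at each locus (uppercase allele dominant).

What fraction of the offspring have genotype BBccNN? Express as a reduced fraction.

BbCcNn gametes: BCN×1, BCn×1, BcN×1, Bcn×1, bCN×1, bCn×1, bcN×1, bcn×1
BBCcNN gametes: BCN×4, BcN×4
BbCcNn×BBCcNN grid (8·8=64): BBCCNN=4 BBCCNn=4 BBCcNN=8 BBCcNn=8 BBccNN=4 BBccNn=4 BbCCNN=4 BbCCNn=4 BbCcNN=8 BbCcNn=8 BbccNN=4 BbccNn=4
BBccNN hits 4/64; gcd=4; 4÷4/64÷4 = 1/16

P(BBccNN) = 1/16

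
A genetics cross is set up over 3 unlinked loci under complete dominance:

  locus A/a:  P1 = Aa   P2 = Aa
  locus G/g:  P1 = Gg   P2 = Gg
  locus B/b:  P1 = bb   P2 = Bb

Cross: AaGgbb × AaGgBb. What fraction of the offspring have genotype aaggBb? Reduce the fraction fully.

P(aaggBb) = 1/32

AaGgbb gametes: AGb×2, Agb×2, aGb×2, agb×2
AaGgBb gametes: AGB×1, AGb×1, AgB×1, Agb×1, aGB×1, aGb×1, agB×1, agb×1
AaGgbb×AaGgBb grid (8·8=64): AAGGBb=2 AAGGbb=2 AAGgBb=4 AAGgbb=4 AAggBb=2 AAggbb=2 AaGGBb=4 AaGGbb=4 AaGgBb=8 AaGgbb=8 AaggBb=4 Aaggbb=4 aaGGBb=2 aaGGbb=2 aaGgBb=4 aaGgbb=4 aaggBb=2 aaggbb=2
aaggBb hits 2/64; gcd=2; 2÷2/64÷2 = 1/32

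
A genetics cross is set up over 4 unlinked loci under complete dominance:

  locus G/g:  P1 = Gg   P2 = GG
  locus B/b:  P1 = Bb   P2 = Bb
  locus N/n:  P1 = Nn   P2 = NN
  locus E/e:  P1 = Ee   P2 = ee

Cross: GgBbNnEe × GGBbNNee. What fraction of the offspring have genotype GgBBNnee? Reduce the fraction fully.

GgBbNnEe gametes: GBNE×1, GBNe×1, GBnE×1, GBne×1, GbNE×1, GbNe×1, GbnE×1, Gbne×1, gBNE×1, gBNe×1, gBnE×1, gBne×1, gbNE×1, gbNe×1, gbnE×1, gbne×1
GGBbNNee gametes: GBNe×8, GbNe×8
GgBbNnEe×GGBbNNee grid (16·16=256): GGBBNNEe=8 GGBBNNee=8 GGBBNnEe=8 GGBBNnee=8 GGBbNNEe=16 GGBbNNee=16 GGBbNnEe=16 GGBbNnee=16 GGbbNNEe=8 GGbbNNee=8 GGbbNnEe=8 GGbbNnee=8 GgBBNNEe=8 GgBBNNee=8 GgBBNnEe=8 GgBBNnee=8 GgBbNNEe=16 GgBbNNee=16 GgBbNnEe=16 GgBbNnee=16 GgbbNNEe=8 GgbbNNee=8 GgbbNnEe=8 GgbbNnee=8
GgBBNnee hits 8/256; gcd=8; 8÷8/256÷8 = 1/32

P(GgBBNnee) = 1/32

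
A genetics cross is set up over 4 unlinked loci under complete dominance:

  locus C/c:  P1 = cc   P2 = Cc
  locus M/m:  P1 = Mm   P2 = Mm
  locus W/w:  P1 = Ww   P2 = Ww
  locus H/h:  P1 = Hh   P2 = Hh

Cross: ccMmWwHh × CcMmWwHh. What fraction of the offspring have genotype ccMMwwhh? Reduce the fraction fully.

P(ccMMwwhh) = 1/128

ccMmWwHh gametes: cMWH×2, cMWh×2, cMwH×2, cMwh×2, cmWH×2, cmWh×2, cmwH×2, cmwh×2
CcMmWwHh gametes: CMWH×1, CMWh×1, CMwH×1, CMwh×1, CmWH×1, CmWh×1, CmwH×1, Cmwh×1, cMWH×1, cMWh×1, cMwH×1, cMwh×1, cmWH×1, cmWh×1, cmwH×1, cmwh×1
ccMmWwHh×CcMmWwHh grid (16·16=256): CcMMWWHH=2 CcMMWWHh=4 CcMMWWhh=2 CcMMWwHH=4 CcMMWwHh=8 CcMMWwhh=4 CcMMwwHH=2 CcMMwwHh=4 CcMMwwhh=2 CcMmWWHH=4 CcMmWWHh=8 CcMmWWhh=4 CcMmWwHH=8 CcMmWwHh=16 CcMmWwhh=8 CcMmwwHH=4 CcMmwwHh=8 CcMmwwhh=4 CcmmWWHH=2 CcmmWWHh=4 CcmmWWhh=2 CcmmWwHH=4 CcmmWwHh=8 CcmmWwhh=4 CcmmwwHH=2 CcmmwwHh=4 Ccmmwwhh=2 ccMMWWHH=2 ccMMWWHh=4 ccMMWWhh=2 ccMMWwHH=4 ccMMWwHh=8 ccMMWwhh=4 ccMMwwHH=2 ccMMwwHh=4 ccMMwwhh=2 ccMmWWHH=4 ccMmWWHh=8 ccMmWWhh=4 ccMmWwHH=8 ccMmWwHh=16 ccMmWwhh=8 ccMmwwHH=4 ccMmwwHh=8 ccMmwwhh=4 ccmmWWHH=2 ccmmWWHh=4 ccmmWWhh=2 ccmmWwHH=4 ccmmWwHh=8 ccmmWwhh=4 ccmmwwHH=2 ccmmwwHh=4 ccmmwwhh=2
ccMMwwhh hits 2/256; gcd=2; 2÷2/256÷2 = 1/128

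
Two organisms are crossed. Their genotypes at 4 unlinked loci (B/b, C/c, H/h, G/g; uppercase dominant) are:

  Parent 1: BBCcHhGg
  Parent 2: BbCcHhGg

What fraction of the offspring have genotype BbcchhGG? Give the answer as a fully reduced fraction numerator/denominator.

BBCcHhGg gametes: BCHG×2, BCHg×2, BChG×2, BChg×2, BcHG×2, BcHg×2, BchG×2, Bchg×2
BbCcHhGg gametes: BCHG×1, BCHg×1, BChG×1, BChg×1, BcHG×1, BcHg×1, BchG×1, Bchg×1, bCHG×1, bCHg×1, bChG×1, bChg×1, bcHG×1, bcHg×1, bchG×1, bchg×1
BBCcHhGg×BbCcHhGg grid (16·16=256): BBCCHHGG=2 BBCCHHGg=4 BBCCHHgg=2 BBCCHhGG=4 BBCCHhGg=8 BBCCHhgg=4 BBCChhGG=2 BBCChhGg=4 BBCChhgg=2 BBCcHHGG=4 BBCcHHGg=8 BBCcHHgg=4 BBCcHhGG=8 BBCcHhGg=16 BBCcHhgg=8 BBCchhGG=4 BBCchhGg=8 BBCchhgg=4 BBccHHGG=2 BBccHHGg=4 BBccHHgg=2 BBccHhGG=4 BBccHhGg=8 BBccHhgg=4 BBcchhGG=2 BBcchhGg=4 BBcchhgg=2 BbCCHHGG=2 BbCCHHGg=4 BbCCHHgg=2 BbCCHhGG=4 BbCCHhGg=8 BbCCHhgg=4 BbCChhGG=2 BbCChhGg=4 BbCChhgg=2 BbCcHHGG=4 BbCcHHGg=8 BbCcHHgg=4 BbCcHhGG=8 BbCcHhGg=16 BbCcHhgg=8 BbCchhGG=4 BbCchhGg=8 BbCchhgg=4 BbccHHGG=2 BbccHHGg=4 BbccHHgg=2 BbccHhGG=4 BbccHhGg=8 BbccHhgg=4 BbcchhGG=2 BbcchhGg=4 Bbcchhgg=2
BbcchhGG hits 2/256; gcd=2; 2÷2/256÷2 = 1/128

P(BbcchhGG) = 1/128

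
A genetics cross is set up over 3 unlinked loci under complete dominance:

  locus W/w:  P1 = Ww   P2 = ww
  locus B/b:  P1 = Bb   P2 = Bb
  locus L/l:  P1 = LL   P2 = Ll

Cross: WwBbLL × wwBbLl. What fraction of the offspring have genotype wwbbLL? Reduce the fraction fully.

P(wwbbLL) = 1/16

WwBbLL gametes: WBL×2, WbL×2, wBL×2, wbL×2
wwBbLl gametes: wBL×2, wBl×2, wbL×2, wbl×2
WwBbLL×wwBbLl grid (8·8=64): WwBBLL=4 WwBBLl=4 WwBbLL=8 WwBbLl=8 WwbbLL=4 WwbbLl=4 wwBBLL=4 wwBBLl=4 wwBbLL=8 wwBbLl=8 wwbbLL=4 wwbbLl=4
wwbbLL hits 4/64; gcd=4; 4÷4/64÷4 = 1/16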